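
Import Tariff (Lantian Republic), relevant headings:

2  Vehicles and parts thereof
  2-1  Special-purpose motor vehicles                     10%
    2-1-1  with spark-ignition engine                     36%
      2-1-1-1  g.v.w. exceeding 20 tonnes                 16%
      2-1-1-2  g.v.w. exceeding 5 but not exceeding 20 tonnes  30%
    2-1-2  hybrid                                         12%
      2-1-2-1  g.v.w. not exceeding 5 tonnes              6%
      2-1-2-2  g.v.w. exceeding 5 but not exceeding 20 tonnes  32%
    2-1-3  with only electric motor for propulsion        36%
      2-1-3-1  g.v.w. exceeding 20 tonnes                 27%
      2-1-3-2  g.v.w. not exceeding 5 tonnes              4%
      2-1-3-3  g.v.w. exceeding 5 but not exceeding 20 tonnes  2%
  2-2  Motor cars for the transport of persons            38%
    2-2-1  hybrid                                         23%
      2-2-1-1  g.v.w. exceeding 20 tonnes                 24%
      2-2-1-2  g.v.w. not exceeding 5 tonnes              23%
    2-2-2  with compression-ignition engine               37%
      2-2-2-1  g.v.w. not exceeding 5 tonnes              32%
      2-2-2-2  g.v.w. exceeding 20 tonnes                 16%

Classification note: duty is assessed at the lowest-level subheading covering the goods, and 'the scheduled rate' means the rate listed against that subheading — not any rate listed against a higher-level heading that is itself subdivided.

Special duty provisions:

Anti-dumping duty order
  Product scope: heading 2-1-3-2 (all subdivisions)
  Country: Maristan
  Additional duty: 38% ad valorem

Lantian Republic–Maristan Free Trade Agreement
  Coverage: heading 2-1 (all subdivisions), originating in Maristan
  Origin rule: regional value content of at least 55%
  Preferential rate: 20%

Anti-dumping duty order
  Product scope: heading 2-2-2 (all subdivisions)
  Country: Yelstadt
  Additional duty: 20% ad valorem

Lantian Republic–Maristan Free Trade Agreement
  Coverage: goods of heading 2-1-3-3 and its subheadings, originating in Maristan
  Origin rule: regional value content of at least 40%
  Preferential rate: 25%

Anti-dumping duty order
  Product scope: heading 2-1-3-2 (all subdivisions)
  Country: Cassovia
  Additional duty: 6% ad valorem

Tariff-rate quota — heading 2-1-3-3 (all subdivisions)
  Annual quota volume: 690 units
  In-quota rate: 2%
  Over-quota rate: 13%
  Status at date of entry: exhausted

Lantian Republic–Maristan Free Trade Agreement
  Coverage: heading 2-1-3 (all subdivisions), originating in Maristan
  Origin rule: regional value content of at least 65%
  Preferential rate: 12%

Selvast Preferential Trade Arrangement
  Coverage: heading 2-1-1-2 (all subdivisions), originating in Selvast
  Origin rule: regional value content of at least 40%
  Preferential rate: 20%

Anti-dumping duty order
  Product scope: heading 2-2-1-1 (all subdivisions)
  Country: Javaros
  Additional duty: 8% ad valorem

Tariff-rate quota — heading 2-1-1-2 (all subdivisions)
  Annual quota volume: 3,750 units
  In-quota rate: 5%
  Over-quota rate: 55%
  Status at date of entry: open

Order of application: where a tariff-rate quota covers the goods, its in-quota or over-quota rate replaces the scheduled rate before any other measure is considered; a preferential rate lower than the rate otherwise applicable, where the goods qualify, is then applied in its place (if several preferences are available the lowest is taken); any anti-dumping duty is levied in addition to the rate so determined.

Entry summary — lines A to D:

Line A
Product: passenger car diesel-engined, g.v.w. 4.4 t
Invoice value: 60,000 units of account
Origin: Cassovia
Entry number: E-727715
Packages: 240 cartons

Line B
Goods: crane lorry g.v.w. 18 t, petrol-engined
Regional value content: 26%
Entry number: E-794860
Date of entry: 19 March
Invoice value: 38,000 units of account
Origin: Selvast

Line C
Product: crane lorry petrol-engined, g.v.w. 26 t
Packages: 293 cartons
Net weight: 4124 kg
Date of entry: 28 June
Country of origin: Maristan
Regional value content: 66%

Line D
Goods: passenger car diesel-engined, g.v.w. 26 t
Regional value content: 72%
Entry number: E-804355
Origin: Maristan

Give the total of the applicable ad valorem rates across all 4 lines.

Line A: passenger car → 2-2; diesel-engined → 2-2-2; g.v.w. 4.4 t → 2-2-2-1. Scheduled 32%. No special measure applies. → 32%.
Line B: crane lorry → 2-1; petrol-engined → 2-1-1; g.v.w. 18 t → 2-1-1-2. Scheduled 30%. quota on 2-1-1-2 open → in-quota 5%; Selvast agreement on 2-1-1-2: RVC < 40%. → 5%.
Line C: crane lorry → 2-1; petrol-engined → 2-1-1; g.v.w. 26 t → 2-1-1-1. Scheduled 16%. Maristan agreement on 2-1: RVC ≥ 55% → 20% available; Maristan agreement on 2-1-3-3: 2-1-1-1 not covered; Maristan agreement on 2-1-3: 2-1-1-1 not covered; preference 20% not lower than 16% → no reduction. → 16%.
Line D: passenger car → 2-2; diesel-engined → 2-2-2; g.v.w. 26 t → 2-2-2-2. Scheduled 16%. Maristan agreement on 2-1: 2-2-2-2 not covered; Maristan agreement on 2-1-3-3: 2-2-2-2 not covered; Maristan agreement on 2-1-3: 2-2-2-2 not covered. → 16%.
Sum: 32% + 5% + 16% + 16% = 69%.

69%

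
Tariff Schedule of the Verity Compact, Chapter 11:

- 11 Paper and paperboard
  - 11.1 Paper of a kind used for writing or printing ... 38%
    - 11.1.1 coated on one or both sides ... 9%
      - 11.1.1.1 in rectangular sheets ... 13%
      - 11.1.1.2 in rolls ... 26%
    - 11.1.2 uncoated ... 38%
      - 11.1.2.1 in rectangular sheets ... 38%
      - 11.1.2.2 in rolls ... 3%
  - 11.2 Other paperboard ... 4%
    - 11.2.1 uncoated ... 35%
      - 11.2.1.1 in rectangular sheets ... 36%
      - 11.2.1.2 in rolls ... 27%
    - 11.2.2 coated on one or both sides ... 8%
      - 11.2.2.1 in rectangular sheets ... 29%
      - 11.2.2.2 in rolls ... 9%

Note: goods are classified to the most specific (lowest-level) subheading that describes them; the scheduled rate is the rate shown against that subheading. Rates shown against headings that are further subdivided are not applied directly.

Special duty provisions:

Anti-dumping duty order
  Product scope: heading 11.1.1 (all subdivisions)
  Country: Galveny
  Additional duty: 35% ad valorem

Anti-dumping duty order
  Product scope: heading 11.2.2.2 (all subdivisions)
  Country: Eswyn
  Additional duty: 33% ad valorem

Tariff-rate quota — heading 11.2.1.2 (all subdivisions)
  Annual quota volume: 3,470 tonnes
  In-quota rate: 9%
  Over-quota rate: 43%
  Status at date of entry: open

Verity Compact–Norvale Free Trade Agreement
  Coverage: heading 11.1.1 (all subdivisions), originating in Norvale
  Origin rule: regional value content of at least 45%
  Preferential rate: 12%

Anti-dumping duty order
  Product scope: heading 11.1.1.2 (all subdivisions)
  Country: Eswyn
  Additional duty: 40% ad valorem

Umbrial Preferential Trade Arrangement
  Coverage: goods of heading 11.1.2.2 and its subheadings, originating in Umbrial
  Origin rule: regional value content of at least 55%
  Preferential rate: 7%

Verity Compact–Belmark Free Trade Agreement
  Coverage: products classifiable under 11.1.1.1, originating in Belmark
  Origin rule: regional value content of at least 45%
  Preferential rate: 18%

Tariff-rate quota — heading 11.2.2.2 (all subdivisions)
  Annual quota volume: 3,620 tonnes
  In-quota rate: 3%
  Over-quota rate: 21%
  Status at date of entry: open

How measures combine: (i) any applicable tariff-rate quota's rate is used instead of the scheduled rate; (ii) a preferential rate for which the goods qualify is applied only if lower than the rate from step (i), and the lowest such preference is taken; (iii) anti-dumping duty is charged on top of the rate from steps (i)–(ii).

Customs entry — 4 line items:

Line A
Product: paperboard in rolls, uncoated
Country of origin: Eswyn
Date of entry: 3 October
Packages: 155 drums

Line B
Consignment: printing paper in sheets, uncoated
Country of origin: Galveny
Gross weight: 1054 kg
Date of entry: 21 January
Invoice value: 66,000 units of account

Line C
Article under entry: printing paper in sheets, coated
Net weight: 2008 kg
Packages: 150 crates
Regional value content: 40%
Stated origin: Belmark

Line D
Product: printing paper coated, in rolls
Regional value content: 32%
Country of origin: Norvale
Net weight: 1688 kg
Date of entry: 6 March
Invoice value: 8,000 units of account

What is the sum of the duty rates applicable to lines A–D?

86%

Line A: paperboard → 11.2; uncoated → 11.2.1; in rolls → 11.2.1.2. Scheduled 27%. quota on 11.2.1.2 open → in-quota 9%. → 9%.
Line B: printing paper → 11.1; uncoated → 11.1.2; in sheets → 11.1.2.1. Scheduled 38%. No special measure applies. → 38%.
Line C: printing paper → 11.1; coated → 11.1.1; in sheets → 11.1.1.1. Scheduled 13%. Belmark agreement on 11.1.1.1: RVC < 45%. → 13%.
Line D: printing paper → 11.1; coated → 11.1.1; in rolls → 11.1.1.2. Scheduled 26%. Norvale agreement on 11.1.1: RVC < 45%. → 26%.
Sum: 9% + 38% + 13% + 26% = 86%.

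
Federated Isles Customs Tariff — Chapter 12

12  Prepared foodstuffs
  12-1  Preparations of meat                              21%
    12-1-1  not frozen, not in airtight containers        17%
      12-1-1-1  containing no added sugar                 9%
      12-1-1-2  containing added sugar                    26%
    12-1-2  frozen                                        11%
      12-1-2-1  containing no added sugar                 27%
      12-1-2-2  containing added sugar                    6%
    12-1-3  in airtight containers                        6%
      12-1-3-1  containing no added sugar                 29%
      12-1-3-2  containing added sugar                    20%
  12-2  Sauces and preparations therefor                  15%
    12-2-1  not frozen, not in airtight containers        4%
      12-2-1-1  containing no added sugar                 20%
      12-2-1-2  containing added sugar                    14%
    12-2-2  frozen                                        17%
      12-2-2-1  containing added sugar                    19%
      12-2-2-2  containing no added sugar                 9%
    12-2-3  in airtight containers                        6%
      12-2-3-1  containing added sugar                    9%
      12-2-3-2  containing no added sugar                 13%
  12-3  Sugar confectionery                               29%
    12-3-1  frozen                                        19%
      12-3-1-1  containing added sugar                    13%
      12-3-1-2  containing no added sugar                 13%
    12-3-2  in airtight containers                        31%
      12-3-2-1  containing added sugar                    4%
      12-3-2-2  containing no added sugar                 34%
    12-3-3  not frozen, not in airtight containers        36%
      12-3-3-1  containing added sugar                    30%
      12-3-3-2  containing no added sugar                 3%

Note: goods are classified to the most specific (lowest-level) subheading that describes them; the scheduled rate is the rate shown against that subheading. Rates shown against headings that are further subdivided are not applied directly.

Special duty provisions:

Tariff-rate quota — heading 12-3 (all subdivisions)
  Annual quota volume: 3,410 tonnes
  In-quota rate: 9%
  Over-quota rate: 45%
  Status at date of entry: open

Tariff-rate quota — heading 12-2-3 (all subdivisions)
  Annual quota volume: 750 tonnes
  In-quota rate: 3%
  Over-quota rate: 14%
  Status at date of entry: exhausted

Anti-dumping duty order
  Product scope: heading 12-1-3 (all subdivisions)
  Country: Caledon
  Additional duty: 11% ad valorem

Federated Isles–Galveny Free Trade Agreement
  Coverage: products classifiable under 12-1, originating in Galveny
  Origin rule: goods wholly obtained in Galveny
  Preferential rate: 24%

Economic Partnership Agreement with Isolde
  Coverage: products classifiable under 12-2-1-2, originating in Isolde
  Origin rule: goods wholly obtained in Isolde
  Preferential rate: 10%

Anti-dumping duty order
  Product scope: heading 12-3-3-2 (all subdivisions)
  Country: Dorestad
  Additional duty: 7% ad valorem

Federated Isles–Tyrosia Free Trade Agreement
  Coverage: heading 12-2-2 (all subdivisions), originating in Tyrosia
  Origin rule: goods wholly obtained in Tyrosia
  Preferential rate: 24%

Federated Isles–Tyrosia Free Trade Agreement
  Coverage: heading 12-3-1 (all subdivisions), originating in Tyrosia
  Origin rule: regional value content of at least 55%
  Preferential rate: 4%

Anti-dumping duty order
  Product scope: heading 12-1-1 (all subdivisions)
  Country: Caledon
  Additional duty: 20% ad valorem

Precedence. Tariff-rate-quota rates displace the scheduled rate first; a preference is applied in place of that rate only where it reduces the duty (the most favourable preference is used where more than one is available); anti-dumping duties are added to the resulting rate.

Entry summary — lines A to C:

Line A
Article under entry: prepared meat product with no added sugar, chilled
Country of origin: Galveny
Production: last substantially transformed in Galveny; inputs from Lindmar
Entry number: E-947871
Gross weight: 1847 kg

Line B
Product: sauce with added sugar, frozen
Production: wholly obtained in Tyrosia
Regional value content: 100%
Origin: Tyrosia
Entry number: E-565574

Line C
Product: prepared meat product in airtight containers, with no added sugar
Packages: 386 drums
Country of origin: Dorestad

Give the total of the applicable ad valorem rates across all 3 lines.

57%

Line A: prepared meat product → 12-1; chilled → 12-1-1; with no added sugar → 12-1-1-1. Scheduled 9%. Galveny agreement on 12-1: not wholly obtained. → 9%.
Line B: sauce → 12-2; frozen → 12-2-2; with added sugar → 12-2-2-1. Scheduled 19%. Tyrosia agreement on 12-2-2: wholly obtained → 24% available; Tyrosia agreement on 12-3-1: 12-2-2-1 not covered; preference 24% not lower than 19% → no reduction. → 19%.
Line C: prepared meat product → 12-1; in airtight containers → 12-1-3; with no added sugar → 12-1-3-1. Scheduled 29%. No special measure applies. → 29%.
Sum: 9% + 19% + 29% = 57%.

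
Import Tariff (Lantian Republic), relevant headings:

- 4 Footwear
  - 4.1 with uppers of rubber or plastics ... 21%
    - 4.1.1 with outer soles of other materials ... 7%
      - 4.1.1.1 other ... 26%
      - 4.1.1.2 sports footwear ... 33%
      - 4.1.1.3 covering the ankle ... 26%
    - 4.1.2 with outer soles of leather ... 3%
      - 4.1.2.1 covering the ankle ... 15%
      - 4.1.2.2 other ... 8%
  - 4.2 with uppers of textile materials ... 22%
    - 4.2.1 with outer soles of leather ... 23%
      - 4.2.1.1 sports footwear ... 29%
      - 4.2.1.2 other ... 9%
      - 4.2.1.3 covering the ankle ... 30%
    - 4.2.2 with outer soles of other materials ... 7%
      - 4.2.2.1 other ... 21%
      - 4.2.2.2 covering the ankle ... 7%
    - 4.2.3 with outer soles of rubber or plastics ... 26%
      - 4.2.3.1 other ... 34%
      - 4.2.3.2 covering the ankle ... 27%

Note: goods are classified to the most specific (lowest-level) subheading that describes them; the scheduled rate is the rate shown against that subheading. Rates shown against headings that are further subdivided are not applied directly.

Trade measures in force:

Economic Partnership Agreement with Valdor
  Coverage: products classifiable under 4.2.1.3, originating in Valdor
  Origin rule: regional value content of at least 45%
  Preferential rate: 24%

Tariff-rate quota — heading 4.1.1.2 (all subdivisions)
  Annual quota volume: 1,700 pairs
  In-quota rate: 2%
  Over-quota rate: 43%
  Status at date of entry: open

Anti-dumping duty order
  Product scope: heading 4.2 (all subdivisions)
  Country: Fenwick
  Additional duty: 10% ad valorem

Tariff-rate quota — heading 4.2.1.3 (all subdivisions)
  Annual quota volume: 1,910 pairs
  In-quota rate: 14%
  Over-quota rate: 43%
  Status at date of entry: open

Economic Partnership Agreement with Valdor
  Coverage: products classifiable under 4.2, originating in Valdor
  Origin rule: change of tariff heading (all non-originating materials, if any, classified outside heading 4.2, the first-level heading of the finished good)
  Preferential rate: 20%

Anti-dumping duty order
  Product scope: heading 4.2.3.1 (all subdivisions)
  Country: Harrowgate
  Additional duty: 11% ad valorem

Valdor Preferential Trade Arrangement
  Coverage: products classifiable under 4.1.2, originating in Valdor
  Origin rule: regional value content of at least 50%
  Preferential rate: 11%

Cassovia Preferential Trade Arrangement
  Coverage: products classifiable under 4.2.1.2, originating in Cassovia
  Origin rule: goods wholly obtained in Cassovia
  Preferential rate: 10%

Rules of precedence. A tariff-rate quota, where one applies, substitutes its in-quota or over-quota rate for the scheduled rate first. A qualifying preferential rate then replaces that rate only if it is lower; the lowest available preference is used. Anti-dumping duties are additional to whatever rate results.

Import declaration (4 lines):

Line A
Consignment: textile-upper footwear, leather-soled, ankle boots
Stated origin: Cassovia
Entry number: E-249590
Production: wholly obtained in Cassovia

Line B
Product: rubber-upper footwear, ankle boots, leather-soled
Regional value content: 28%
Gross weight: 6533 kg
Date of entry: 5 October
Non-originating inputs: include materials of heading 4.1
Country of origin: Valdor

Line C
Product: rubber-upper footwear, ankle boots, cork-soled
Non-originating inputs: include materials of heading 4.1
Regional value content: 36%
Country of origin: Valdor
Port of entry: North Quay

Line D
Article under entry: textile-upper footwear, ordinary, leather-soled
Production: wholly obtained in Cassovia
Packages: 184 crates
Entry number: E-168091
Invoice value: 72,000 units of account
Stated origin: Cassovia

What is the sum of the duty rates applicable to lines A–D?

Line A: textile-upper → 4.2; leather-soled → 4.2.1; ankle boots → 4.2.1.3. Scheduled 30%. quota on 4.2.1.3 open → in-quota 14%; Cassovia agreement on 4.2.1.2: 4.2.1.3 not covered. → 14%.
Line B: rubber-upper → 4.1; leather-soled → 4.1.2; ankle boots → 4.1.2.1. Scheduled 15%. Valdor agreement on 4.2.1.3: 4.1.2.1 not covered; Valdor agreement on 4.2: 4.1.2.1 not covered; Valdor agreement on 4.1.2: RVC < 50%. → 15%.
Line C: rubber-upper → 4.1; cork-soled → 4.1.1; ankle boots → 4.1.1.3. Scheduled 26%. Valdor agreement on 4.2.1.3: 4.1.1.3 not covered; Valdor agreement on 4.2: 4.1.1.3 not covered; Valdor agreement on 4.1.2: 4.1.1.3 not covered. → 26%.
Line D: textile-upper → 4.2; leather-soled → 4.2.1; ordinary → 4.2.1.2. Scheduled 9%. Cassovia agreement on 4.2.1.2: wholly obtained → 10% available; preference 10% not lower than 9% → no reduction. → 9%.
Sum: 14% + 15% + 26% + 9% = 64%.

64%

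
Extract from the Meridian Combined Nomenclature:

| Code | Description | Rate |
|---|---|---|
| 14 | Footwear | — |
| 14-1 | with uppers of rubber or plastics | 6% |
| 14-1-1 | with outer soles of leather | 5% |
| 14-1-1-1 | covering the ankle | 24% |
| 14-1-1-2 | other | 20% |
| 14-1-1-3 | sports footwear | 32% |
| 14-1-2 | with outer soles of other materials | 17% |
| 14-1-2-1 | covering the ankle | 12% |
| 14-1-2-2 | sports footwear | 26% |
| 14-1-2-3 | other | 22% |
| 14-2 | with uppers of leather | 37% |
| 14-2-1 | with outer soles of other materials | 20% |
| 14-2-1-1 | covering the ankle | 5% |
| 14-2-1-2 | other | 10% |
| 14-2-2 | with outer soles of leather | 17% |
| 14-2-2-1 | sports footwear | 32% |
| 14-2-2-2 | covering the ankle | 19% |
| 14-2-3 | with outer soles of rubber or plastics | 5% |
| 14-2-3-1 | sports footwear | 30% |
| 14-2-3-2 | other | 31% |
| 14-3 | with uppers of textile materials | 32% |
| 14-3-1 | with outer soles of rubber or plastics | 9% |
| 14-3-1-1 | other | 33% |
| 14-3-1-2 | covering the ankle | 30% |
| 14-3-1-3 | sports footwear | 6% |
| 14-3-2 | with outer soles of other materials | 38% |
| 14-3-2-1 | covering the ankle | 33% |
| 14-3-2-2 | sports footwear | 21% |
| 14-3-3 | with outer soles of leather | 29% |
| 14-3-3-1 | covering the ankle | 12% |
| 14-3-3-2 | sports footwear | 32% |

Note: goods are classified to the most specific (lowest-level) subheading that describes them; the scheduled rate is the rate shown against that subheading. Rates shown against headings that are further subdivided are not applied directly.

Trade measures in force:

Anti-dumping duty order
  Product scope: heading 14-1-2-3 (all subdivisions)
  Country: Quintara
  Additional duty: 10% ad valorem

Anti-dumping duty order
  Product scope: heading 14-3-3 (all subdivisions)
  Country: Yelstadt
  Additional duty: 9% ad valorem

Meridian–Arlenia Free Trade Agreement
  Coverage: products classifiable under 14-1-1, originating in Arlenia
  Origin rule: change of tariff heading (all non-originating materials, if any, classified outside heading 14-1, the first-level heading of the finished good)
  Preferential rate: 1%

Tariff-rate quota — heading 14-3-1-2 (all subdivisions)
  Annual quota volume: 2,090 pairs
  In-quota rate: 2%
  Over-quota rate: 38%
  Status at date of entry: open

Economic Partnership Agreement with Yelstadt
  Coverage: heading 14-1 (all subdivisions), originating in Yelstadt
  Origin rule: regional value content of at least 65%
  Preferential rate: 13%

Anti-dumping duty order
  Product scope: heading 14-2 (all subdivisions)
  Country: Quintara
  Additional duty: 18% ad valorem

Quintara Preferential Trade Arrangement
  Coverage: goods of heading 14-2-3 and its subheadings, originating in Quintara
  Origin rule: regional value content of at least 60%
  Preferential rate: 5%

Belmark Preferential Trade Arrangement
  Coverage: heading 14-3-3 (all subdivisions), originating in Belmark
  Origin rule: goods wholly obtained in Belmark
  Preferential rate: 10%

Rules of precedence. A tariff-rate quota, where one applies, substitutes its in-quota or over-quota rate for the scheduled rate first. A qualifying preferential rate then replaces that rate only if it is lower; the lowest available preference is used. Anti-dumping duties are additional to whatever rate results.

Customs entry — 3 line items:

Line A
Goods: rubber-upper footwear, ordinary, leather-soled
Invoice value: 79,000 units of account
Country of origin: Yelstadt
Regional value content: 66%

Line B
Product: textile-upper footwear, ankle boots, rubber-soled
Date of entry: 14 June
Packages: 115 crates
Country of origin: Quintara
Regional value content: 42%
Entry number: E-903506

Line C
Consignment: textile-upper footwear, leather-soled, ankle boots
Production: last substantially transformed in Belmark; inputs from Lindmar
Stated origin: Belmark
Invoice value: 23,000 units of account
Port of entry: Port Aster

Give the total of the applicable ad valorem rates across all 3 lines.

Line A: rubber-upper → 14-1; leather-soled → 14-1-1; ordinary → 14-1-1-2. Scheduled 20%. Yelstadt agreement on 14-1: RVC ≥ 65% → 13% available; preferential 13%. → 13%.
Line B: textile-upper → 14-3; rubber-soled → 14-3-1; ankle boots → 14-3-1-2. Scheduled 30%. quota on 14-3-1-2 open → in-quota 2%; Quintara agreement on 14-2-3: 14-3-1-2 not covered. → 2%.
Line C: textile-upper → 14-3; leather-soled → 14-3-3; ankle boots → 14-3-3-1. Scheduled 12%. Belmark agreement on 14-3-3: not wholly obtained. → 12%.
Sum: 13% + 2% + 12% = 27%.

27%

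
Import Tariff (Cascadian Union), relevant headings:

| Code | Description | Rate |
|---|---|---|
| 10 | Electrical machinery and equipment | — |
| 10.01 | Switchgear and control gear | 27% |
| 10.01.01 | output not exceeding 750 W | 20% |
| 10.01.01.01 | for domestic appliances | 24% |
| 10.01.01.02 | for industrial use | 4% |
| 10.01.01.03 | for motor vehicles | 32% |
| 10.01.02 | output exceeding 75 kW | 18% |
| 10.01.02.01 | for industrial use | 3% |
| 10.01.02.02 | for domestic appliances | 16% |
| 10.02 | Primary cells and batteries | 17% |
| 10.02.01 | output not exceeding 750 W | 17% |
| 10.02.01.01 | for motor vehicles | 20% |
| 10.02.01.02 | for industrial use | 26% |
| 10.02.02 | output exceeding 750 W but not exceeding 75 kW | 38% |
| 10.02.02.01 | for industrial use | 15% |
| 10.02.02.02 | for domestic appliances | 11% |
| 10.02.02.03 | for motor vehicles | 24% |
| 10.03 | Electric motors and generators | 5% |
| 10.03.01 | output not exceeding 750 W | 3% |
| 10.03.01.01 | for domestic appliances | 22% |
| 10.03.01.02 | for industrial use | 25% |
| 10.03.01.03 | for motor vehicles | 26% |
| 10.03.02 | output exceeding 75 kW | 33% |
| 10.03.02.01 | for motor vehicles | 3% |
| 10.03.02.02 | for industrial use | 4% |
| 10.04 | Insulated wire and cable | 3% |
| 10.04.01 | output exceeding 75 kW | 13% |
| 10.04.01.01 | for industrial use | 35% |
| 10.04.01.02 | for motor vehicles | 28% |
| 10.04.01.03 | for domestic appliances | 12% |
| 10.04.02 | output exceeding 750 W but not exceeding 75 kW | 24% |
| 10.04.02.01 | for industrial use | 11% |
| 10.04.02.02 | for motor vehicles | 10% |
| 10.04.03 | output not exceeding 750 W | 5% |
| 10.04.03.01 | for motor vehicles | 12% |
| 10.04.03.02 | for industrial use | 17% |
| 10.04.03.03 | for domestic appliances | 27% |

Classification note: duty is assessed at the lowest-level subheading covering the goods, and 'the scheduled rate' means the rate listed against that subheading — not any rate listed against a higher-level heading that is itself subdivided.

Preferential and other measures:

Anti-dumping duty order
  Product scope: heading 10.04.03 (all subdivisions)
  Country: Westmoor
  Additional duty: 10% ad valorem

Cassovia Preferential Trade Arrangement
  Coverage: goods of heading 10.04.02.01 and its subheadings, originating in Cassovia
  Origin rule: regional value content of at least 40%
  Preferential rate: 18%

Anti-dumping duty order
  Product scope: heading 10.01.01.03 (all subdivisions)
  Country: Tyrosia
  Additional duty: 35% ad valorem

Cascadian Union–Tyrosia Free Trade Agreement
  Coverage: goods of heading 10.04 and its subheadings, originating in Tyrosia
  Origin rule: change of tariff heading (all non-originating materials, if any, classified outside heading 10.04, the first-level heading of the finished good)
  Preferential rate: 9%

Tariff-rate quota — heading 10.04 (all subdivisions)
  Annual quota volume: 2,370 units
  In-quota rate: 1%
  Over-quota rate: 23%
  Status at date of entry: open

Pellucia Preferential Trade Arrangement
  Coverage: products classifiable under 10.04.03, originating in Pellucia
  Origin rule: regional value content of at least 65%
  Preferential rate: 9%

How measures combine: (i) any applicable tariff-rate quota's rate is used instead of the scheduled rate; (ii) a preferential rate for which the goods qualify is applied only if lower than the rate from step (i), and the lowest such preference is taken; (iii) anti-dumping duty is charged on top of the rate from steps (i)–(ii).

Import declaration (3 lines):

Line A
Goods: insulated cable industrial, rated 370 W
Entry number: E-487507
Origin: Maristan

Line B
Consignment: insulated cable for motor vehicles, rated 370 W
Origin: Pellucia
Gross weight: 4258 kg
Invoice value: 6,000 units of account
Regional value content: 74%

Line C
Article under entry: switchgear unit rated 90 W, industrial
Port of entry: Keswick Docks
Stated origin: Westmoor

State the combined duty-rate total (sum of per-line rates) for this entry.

Line A: insulated cable → 10.04; rated 370 W → 10.04.03; industrial → 10.04.03.02. Scheduled 17%. quota on 10.04 open → in-quota 1%. → 1%.
Line B: insulated cable → 10.04; rated 370 W → 10.04.03; for motor vehicles → 10.04.03.01. Scheduled 12%. quota on 10.04 open → in-quota 1%; Pellucia agreement on 10.04.03: RVC ≥ 65% → 9% available; preference 9% not lower than 1% → no reduction. → 1%.
Line C: switchgear unit → 10.01; rated 90 W → 10.01.01; industrial → 10.01.01.02. Scheduled 4%. No special measure applies. → 4%.
Sum: 1% + 1% + 4% = 6%.

6%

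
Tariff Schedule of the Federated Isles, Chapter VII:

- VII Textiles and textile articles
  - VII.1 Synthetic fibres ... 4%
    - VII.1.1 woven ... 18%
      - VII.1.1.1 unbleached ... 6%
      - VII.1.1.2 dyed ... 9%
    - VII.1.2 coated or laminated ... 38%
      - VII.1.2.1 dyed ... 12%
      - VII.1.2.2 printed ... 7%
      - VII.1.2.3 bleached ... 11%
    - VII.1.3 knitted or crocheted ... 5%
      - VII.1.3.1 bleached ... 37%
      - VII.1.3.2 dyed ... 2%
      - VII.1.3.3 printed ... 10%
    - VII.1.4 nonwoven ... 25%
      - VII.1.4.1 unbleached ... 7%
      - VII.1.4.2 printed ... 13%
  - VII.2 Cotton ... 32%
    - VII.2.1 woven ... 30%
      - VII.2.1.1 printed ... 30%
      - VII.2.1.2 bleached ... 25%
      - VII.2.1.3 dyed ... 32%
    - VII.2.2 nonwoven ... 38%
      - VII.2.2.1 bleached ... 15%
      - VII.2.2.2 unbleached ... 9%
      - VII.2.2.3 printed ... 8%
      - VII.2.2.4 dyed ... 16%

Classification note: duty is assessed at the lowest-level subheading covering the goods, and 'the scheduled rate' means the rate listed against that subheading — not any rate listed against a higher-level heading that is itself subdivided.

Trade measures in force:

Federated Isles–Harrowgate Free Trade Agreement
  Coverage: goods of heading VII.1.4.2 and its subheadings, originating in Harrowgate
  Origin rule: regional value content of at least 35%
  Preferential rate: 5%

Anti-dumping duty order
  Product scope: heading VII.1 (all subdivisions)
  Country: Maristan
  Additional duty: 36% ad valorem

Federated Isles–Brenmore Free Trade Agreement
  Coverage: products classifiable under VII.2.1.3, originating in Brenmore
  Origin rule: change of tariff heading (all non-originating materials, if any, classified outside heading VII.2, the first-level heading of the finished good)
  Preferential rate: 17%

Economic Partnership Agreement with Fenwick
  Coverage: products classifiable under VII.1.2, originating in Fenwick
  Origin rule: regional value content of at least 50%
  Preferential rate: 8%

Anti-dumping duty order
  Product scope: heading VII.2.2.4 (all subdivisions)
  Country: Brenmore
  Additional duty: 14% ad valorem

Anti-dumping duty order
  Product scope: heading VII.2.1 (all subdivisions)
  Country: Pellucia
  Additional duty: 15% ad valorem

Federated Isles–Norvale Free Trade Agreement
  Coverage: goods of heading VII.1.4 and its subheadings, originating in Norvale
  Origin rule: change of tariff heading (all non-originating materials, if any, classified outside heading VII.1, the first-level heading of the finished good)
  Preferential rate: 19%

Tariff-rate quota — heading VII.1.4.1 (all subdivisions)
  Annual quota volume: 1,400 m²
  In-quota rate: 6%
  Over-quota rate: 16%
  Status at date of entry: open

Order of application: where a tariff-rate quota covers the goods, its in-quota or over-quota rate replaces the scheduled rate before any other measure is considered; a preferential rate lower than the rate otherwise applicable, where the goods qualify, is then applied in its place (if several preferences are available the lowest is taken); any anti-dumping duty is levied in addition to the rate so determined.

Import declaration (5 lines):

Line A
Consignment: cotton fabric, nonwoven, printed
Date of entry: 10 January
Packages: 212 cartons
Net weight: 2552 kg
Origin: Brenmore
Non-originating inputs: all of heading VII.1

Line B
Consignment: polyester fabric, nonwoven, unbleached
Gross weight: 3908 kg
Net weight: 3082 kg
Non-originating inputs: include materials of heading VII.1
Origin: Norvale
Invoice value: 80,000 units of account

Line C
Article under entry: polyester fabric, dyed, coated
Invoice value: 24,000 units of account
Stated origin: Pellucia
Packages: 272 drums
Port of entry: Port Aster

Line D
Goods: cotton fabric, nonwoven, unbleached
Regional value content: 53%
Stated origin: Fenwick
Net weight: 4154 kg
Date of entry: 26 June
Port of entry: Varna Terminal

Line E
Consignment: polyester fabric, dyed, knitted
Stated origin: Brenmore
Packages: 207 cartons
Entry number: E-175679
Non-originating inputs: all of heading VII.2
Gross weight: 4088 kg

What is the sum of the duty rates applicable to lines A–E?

Line A: cotton → VII.2; nonwoven → VII.2.2; printed → VII.2.2.3. Scheduled 8%. Brenmore agreement on VII.2.1.3: VII.2.2.3 not covered. → 8%.
Line B: polyester → VII.1; nonwoven → VII.1.4; unbleached → VII.1.4.1. Scheduled 7%. quota on VII.1.4.1 open → in-quota 6%; Norvale agreement on VII.1.4: CTH not met. → 6%.
Line C: polyester → VII.1; coated → VII.1.2; dyed → VII.1.2.1. Scheduled 12%. No special measure applies. → 12%.
Line D: cotton → VII.2; nonwoven → VII.2.2; unbleached → VII.2.2.2. Scheduled 9%. Fenwick agreement on VII.1.2: VII.2.2.2 not covered. → 9%.
Line E: polyester → VII.1; knitted → VII.1.3; dyed → VII.1.3.2. Scheduled 2%. Brenmore agreement on VII.2.1.3: VII.1.3.2 not covered. → 2%.
Sum: 8% + 6% + 12% + 9% + 2% = 37%.

37%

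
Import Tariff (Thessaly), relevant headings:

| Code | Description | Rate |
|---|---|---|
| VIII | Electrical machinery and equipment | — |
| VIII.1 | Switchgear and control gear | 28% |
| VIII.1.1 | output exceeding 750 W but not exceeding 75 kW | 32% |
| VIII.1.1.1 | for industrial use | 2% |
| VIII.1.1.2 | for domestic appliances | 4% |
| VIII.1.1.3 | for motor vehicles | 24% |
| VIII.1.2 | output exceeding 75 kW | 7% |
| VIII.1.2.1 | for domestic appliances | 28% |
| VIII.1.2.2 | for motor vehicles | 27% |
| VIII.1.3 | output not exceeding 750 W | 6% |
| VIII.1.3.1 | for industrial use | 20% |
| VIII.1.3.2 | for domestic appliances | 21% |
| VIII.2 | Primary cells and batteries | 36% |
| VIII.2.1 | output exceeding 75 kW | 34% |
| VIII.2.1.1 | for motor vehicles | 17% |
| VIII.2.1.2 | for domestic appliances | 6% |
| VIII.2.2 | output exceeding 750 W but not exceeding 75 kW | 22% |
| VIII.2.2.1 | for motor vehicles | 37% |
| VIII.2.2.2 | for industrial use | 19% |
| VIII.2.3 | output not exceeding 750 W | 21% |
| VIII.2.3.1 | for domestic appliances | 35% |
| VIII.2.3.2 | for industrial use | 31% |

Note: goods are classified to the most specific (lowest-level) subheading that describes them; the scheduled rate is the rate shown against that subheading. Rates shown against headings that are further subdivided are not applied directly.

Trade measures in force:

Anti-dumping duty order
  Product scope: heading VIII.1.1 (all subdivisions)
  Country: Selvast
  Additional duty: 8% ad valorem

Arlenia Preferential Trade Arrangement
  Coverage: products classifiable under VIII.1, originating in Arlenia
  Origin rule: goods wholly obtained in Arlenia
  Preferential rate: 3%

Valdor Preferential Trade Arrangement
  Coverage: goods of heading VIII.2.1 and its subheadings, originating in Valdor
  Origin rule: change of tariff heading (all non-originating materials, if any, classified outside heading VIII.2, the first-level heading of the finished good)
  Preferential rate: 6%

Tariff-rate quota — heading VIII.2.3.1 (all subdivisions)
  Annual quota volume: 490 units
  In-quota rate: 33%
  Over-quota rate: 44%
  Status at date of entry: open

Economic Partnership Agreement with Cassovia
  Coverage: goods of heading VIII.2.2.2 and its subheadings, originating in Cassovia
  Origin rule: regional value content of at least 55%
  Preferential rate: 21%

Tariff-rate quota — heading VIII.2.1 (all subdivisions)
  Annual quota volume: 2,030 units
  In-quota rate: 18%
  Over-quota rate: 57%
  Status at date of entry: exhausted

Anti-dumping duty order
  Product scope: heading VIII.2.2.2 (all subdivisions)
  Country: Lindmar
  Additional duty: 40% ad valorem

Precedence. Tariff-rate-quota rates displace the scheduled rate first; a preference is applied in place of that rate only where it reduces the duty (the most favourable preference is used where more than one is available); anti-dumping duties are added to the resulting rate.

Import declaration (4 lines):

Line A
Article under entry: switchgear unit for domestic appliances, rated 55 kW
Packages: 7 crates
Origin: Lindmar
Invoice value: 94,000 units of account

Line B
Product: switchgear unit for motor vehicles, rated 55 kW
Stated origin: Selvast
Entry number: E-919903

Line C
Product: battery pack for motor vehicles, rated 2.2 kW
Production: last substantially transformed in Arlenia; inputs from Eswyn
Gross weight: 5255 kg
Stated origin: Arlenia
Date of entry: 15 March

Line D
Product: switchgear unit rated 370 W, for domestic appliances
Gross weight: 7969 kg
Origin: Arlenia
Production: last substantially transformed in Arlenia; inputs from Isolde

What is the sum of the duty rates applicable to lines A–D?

94%

Line A: switchgear unit → VIII.1; rated 55 kW → VIII.1.1; for domestic appliances → VIII.1.1.2. Scheduled 4%. No special measure applies. → 4%.
Line B: switchgear unit → VIII.1; rated 55 kW → VIII.1.1; for motor vehicles → VIII.1.1.3. Scheduled 24%. anti-dumping (Selvast, VIII.1.1): +8%; total 24% + 8% = 32%. → 32%.
Line C: battery pack → VIII.2; rated 2.2 kW → VIII.2.2; for motor vehicles → VIII.2.2.1. Scheduled 37%. Arlenia agreement on VIII.1: VIII.2.2.1 not covered. → 37%.
Line D: switchgear unit → VIII.1; rated 370 W → VIII.1.3; for domestic appliances → VIII.1.3.2. Scheduled 21%. Arlenia agreement on VIII.1: not wholly obtained. → 21%.
Sum: 4% + 32% + 37% + 21% = 94%.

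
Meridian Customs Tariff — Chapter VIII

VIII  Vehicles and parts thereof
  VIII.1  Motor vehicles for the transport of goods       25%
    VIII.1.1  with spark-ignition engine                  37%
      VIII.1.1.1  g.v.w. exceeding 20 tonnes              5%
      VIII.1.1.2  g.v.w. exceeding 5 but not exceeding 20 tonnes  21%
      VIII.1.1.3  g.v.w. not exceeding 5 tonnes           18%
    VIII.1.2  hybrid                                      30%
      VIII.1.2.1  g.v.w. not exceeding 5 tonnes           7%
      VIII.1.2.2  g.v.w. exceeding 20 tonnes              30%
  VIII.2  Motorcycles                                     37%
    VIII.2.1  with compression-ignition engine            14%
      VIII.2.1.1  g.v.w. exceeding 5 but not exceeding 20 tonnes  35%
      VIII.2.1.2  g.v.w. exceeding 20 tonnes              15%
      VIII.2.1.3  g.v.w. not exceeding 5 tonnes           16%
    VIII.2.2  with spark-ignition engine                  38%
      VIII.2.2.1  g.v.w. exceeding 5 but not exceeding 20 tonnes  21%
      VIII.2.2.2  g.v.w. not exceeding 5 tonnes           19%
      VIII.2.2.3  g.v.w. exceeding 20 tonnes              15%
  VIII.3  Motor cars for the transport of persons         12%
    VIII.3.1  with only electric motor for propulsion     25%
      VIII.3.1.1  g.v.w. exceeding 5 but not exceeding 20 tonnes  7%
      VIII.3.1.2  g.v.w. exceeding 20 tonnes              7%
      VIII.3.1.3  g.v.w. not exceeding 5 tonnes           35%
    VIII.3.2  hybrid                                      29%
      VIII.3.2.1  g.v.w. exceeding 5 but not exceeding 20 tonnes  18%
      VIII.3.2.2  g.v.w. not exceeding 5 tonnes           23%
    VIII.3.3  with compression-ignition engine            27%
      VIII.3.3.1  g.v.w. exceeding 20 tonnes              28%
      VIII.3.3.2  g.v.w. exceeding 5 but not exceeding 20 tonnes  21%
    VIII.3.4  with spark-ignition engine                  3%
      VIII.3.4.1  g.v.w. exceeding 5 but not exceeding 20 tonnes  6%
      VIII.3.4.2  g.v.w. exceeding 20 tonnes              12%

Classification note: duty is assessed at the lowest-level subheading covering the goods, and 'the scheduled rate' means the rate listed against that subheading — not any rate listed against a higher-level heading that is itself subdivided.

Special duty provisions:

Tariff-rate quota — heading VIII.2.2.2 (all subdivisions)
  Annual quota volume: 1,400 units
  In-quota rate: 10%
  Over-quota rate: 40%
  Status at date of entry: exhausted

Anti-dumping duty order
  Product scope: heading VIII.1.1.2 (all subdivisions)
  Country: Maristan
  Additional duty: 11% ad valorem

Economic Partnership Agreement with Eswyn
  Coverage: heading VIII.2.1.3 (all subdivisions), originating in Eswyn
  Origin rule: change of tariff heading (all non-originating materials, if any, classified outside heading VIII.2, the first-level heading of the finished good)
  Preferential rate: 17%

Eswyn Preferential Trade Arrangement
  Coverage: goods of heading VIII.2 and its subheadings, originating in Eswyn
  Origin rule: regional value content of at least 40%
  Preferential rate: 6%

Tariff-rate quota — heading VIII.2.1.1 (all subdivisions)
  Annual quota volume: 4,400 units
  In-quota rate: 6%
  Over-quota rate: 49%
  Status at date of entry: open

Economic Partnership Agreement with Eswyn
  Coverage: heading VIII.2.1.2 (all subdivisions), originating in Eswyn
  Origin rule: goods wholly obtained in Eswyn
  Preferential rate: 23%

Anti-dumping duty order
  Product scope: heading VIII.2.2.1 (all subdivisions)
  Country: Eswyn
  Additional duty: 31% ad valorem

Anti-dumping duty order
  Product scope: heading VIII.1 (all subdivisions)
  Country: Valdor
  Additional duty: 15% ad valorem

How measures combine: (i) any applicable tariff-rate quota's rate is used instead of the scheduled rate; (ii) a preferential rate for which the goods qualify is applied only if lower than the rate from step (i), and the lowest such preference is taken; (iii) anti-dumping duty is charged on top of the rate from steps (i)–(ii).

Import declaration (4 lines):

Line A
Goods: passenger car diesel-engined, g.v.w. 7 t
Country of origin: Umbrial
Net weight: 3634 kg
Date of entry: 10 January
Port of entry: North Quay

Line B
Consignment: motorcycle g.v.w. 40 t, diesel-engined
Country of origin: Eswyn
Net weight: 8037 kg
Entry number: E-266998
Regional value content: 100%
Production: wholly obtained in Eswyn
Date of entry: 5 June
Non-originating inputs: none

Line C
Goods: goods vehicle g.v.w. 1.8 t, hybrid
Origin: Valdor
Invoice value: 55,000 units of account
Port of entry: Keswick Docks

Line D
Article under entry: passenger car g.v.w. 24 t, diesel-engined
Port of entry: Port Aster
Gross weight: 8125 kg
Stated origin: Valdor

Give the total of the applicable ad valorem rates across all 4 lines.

77%

Line A: passenger car → VIII.3; diesel-engined → VIII.3.3; g.v.w. 7 t → VIII.3.3.2. Scheduled 21%. No special measure applies. → 21%.
Line B: motorcycle → VIII.2; diesel-engined → VIII.2.1; g.v.w. 40 t → VIII.2.1.2. Scheduled 15%. Eswyn agreement on VIII.2.1.3: VIII.2.1.2 not covered; Eswyn agreement on VIII.2: RVC ≥ 40% → 6% available; Eswyn agreement on VIII.2.1.2: wholly obtained → 23% available; preferential 6%. → 6%.
Line C: goods vehicle → VIII.1; hybrid → VIII.1.2; g.v.w. 1.8 t → VIII.1.2.1. Scheduled 7%. anti-dumping (Valdor, VIII.1): +15%; total 7% + 15% = 22%. → 22%.
Line D: passenger car → VIII.3; diesel-engined → VIII.3.3; g.v.w. 24 t → VIII.3.3.1. Scheduled 28%. No special measure applies. → 28%.
Sum: 21% + 6% + 22% + 28% = 77%.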